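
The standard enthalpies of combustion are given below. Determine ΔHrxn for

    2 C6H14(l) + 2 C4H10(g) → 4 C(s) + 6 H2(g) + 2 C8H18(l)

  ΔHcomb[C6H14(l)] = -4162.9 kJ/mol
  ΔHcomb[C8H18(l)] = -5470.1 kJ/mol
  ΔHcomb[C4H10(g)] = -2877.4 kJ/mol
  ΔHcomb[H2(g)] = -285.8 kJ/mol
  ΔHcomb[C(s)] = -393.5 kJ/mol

With combustion enthalpies, reactants minus products:
= [2·(-4162.9) + 2·(-2877.4)] − [4·(-393.5) + 6·(-285.8) + 2·(-5470.1)]
= 148.4 kJ/mol

ΔHrxn = 148.4 kJ/mol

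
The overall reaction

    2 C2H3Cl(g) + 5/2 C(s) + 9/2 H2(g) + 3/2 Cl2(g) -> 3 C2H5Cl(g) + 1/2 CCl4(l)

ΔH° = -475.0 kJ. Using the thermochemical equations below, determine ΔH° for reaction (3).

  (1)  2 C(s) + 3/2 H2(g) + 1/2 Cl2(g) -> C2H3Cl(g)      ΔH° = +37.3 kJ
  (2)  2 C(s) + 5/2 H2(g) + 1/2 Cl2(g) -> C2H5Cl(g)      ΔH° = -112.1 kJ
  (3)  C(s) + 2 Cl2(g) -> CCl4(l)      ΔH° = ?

ΔH° = -128.2 kJ

(1) reversed and × 2 (C2H3Cl(g) must end up as a reactant; ×2 to match 2 C2H3Cl(g) in the target): (-2)·(+37.3) = -74.6 kJ
(2) × 3 (scale by 3 for the 3 C2H5Cl(g)): (3)·(-112.1) = -336.3 kJ
(3) × 1/2 (scale by 1/2 for the 1/2 CCl4(l)): contributes 1/2·x
-475.0 = (-74.6) + (-336.3) + 1/2·x
x = (-475.0 − (-410.9)) / (1/2) = -128.2 kJ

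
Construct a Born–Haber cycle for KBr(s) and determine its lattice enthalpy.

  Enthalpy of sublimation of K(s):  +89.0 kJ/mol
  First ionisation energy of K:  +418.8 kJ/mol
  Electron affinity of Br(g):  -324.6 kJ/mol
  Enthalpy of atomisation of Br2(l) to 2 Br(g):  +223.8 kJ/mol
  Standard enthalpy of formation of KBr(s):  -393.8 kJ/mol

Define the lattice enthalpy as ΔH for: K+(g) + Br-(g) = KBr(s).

U = -688.9 kJ/mol

ΔHf° = 1·ΔHsub + 1·(ΣIE) + 1/2·D(Br2) + 1·EA + U
-393.8 = 1·(+89.0) + 1·(+418.8) + 1/2·(+223.8) + 1·(-324.6) + U
U = -393.8 − (+295.1) = -688.9 kJ/mol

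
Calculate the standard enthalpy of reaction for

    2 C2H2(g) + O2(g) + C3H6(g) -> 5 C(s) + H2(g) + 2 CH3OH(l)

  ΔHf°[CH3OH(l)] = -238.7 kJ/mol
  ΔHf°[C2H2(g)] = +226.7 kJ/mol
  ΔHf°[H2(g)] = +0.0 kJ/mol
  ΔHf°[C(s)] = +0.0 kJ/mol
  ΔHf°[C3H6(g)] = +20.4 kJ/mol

ΔH°rxn = -951.2 kJ/mol

Products: 5·(+0.0) + 1·(+0.0) + 2·(-238.7) = -477.4
Reactants: 2·(+226.7) + 1·(+0.0) + 1·(+20.4) = +473.8
ΔH°rxn = (-477.4) − (+473.8) = -951.2 kJ/mol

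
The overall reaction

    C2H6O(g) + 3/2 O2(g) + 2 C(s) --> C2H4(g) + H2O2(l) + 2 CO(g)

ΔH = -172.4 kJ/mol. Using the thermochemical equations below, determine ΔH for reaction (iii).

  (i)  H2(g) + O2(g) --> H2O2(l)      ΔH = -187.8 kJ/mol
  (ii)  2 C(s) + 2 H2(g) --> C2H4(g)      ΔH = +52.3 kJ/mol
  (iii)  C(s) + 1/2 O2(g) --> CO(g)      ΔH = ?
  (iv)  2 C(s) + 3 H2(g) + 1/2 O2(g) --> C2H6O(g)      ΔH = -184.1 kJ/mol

ΔH = -110.5 kJ/mol

(i) as written: -187.8 kJ/mol
(ii) as written: +52.3 kJ/mol
(iii) × 2: contributes 2·x
(iv) reversed: +184.1 kJ/mol
-172.4 = (-187.8) + (+52.3) + (+184.1) + 2·x
x = (-172.4 − (+48.6)) / (2) = -110.5 kJ/mol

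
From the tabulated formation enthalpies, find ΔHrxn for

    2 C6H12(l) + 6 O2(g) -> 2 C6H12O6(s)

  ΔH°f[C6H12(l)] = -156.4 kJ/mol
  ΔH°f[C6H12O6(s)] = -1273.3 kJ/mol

ΔHrxn = -2233.8 kJ/mol

Products: 2·(-1273.3) = -2546.6
Reactants: 2·(-156.4) + 6·(+0.0) = -312.8
ΔHrxn = (-2546.6) − (-312.8) = -2233.8 kJ/mol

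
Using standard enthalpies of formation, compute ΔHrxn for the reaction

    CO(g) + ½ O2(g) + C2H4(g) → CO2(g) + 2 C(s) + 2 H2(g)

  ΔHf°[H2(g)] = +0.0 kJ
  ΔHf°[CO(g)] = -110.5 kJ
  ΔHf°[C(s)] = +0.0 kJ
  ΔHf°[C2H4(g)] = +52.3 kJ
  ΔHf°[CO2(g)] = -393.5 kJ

ΔHrxn = -335.3 kJ

ΔH°rxn = Σ nΔHf°(products) − Σ nΔHf°(reactants).
Products: 1·(-393.5) + 2·(+0.0) + 2·(+0.0) = -393.5
Reactants: 1·(-110.5) + 1/2·(+0.0) + 1·(+52.3) = -58.2
ΔHrxn = (-393.5) − (-58.2) = -335.3 kJ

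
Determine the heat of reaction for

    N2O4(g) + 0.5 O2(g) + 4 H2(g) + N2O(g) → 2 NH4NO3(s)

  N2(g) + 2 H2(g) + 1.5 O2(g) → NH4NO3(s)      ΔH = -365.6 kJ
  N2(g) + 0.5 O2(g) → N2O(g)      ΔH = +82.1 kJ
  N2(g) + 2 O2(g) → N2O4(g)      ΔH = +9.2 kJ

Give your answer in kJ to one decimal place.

ΔH = -822.5 kJ

equation 1 × 2: (2)·(-365.6) = -731.2 kJ
equation 2 reversed: -82.1 kJ
equation 3 reversed: -9.2 kJ
Combining the equations, ΔH = (-731.2) + (-82.1) + (-9.2) = -822.5 kJ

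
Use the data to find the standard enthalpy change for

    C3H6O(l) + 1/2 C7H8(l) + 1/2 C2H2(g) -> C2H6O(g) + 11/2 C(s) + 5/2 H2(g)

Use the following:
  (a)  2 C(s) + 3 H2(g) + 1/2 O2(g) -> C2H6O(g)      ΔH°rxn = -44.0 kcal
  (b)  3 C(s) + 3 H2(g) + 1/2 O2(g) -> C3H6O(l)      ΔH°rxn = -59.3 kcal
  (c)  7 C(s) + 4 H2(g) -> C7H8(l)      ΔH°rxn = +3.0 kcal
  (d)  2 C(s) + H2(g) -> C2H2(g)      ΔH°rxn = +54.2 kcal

ΔH°rxn = -13.3 kcal

(a) as written (C2H6O(g) already on the product side): -44.0 kcal
(b) reversed (reverse to put C3H6O(l) on the reactant side): +59.3 kcal
(c) reversed and × 1/2 (C7H8(l) must end up as a reactant; scale by 1/2 for the 1/2 C7H8(l)): (-1/2)·(+3.0) = -1.5 kcal
(d) reversed and × 1/2 (C2H2(g) must end up as a reactant; scale by 1/2 for the 1/2 C2H2(g)): (-1/2)·(+54.2) = -27.1 kcal
Since enthalpy is a state function, ΔH°rxn = (1)·(-44.0) + (-1)·(-59.3) + (-1/2)·(+3.0) + (-1/2)·(+54.2) = -13.3 kcal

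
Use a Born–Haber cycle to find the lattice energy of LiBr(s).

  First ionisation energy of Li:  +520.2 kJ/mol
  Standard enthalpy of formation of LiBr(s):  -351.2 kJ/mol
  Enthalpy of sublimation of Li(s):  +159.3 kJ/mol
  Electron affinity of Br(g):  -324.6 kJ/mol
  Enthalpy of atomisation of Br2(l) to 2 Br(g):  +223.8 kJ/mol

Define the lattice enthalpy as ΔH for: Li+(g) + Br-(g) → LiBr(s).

ΔHf° = 1·ΔHsub + 1·(ΣIE) + 1/2·D(Br2) + 1·EA + U
-351.2 = 1·(+159.3) + 1·(+520.2) + 1/2·(+223.8) + 1·(-324.6) + U
U = -351.2 − (+466.8) = -818.0 kJ/mol

U = -818.0 kJ/mol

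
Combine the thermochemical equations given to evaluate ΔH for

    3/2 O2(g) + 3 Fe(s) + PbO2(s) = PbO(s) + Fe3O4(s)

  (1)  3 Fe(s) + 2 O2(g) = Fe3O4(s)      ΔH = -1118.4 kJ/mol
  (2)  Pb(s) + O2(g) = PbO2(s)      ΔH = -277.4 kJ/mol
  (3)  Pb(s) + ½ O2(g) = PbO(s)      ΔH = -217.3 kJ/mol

ΔH = -1058.3 kJ/mol

(1) as written (Fe3O4(s) already on the product side): -1118.4 kJ/mol
(2) reversed (reverse to put PbO2(s) on the reactant side): +277.4 kJ/mol
(3) as written (PbO(s) already on the product side): -217.3 kJ/mol
ΔH = (1)·(-1118.4) + (-1)·(-277.4) + (1)·(-217.3) = -1058.3 kJ/mol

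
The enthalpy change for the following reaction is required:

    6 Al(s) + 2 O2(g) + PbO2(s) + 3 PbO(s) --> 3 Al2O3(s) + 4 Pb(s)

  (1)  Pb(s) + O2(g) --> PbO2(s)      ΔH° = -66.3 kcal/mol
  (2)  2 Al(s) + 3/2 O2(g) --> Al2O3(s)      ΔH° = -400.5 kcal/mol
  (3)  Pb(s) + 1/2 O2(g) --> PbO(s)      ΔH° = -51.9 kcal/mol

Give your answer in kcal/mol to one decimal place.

(1) reversed: +66.3 kcal/mol
(2) × 3: (3)·(-400.5) = -1201.5 kcal/mol
(3) reversed and × 3: (-3)·(-51.9) = +155.7 kcal/mol
ΔH° = (+66.3) + (-1201.5) + (+155.7) = -979.5 kcal/mol

ΔH° = -979.5 kcal/mol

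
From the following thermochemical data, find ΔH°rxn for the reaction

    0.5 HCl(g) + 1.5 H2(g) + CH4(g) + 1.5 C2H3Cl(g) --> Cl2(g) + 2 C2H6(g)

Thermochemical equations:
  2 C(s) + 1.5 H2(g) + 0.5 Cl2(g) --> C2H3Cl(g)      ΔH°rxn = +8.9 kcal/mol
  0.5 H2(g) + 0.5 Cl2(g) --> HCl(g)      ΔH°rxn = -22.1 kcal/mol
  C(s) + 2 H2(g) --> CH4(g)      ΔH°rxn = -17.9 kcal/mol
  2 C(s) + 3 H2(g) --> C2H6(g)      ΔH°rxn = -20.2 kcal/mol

equation 1 reversed and × 3/2 (C2H3Cl(g) must end up as a reactant; ×3/2 to match 3/2 C2H3Cl(g) in the target): (-3/2)·(+8.9) = -13.35 kcal/mol
equation 2 reversed and × 1/2 (HCl(g) must end up as a reactant; ×1/2 to match 1/2 HCl(g) in the target): (-1/2)·(-22.1) = +11.05 kcal/mol
equation 3 reversed (reverse to put CH4(g) on the reactant side): +17.9 kcal/mol
equation 4 × 2 (scale by 2 for the 2 C2H6(g)): (2)·(-20.2) = -40.4 kcal/mol
Combining the equations, ΔH°rxn = (-3/2)·(+8.9) + (-1/2)·(-22.1) + (-1)·(-17.9) + (2)·(-20.2) = -24.8 kcal/mol

ΔH°rxn = -24.8 kcal/mol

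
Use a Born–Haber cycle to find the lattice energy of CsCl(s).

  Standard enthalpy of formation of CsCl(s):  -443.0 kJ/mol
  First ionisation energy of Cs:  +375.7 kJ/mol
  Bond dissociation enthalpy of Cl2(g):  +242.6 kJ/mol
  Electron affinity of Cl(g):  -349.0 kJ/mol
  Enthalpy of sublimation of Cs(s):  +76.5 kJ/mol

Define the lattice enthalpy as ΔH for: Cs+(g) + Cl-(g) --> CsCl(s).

ΔHf° = 1·ΔHsub + 1·(ΣIE) + 1/2·D(Cl2) + 1·EA + U
-443.0 = 1·(+76.5) + 1·(+375.7) + 1/2·(+242.6) + 1·(-349.0) + U
U = -443.0 − (+224.5) = -667.5 kJ/mol

U = -667.5 kJ/mol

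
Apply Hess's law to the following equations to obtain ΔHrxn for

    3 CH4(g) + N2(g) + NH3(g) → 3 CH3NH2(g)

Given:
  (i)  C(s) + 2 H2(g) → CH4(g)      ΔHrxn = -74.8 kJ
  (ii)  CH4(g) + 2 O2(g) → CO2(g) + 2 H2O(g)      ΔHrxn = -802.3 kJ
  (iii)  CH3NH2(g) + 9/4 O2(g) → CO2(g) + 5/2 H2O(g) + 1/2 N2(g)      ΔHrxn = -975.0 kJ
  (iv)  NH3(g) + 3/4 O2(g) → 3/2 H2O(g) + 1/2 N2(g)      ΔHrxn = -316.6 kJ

ΔHrxn = 201.5 kJ

(i): not needed.
(ii) × 3: (3)·(-802.3) = -2406.9 kJ
(iii) reversed and × 3: (-3)·(-975.0) = +2925.0 kJ
(iv) as written: -316.6 kJ
By Hess's law, ΔHrxn = (3)·(-802.3) + (-3)·(-975.0) + (1)·(-316.6) = 201.5 kJ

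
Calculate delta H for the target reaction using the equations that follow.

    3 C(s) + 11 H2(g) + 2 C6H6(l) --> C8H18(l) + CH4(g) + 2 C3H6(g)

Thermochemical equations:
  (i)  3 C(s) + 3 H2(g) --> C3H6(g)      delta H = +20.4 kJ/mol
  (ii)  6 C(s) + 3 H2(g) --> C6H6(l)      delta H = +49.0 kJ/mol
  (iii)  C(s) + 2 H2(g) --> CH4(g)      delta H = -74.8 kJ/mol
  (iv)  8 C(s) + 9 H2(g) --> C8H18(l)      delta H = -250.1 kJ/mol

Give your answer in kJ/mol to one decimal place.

(i) × 2 (×2 to match 2 C3H6(g) in the target): (2)·(+20.4) = +40.8 kJ/mol
(ii) reversed and × 2 (reverse to put C6H6(l) on the reactant side; scale by 2 for the 2 C6H6(l)): (-2)·(+49.0) = -98.0 kJ/mol
(iii) as written (CH4(g) already on the product side): -74.8 kJ/mol
(iv) as written (C8H18(l) already on the product side): -250.1 kJ/mol
By Hess's law, delta H = (+40.8) + (-98.0) + (-74.8) + (-250.1) = -382.1 kJ/mol

delta H = -382.1 kJ/mol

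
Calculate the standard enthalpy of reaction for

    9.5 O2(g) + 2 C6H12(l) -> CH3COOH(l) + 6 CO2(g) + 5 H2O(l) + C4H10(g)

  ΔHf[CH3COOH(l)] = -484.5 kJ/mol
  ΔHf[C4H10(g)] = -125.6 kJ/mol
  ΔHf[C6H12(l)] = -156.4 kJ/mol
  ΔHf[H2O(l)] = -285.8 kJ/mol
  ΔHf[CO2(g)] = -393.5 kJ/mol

ΔH_rxn = -4087.3 kJ/mol

Products: 1·(-484.5) + 6·(-393.5) + 5·(-285.8) + 1·(-125.6) = -4400.1
Reactants: 19/2·(+0.0) + 2·(-156.4) = -312.8
ΔH_rxn = (-4400.1) − (-312.8) = -4087.3 kJ/mol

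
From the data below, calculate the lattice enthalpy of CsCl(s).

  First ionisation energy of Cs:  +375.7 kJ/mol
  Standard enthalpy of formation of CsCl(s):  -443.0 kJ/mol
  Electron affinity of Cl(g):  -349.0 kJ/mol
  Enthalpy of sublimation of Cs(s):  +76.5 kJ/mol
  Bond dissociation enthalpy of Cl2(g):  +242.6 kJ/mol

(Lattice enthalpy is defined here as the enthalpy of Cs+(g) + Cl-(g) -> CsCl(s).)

ΔHf° = 1·ΔHsub + 1·(ΣIE) + 1/2·D(Cl2) + 1·EA + U
-443.0 = 1·(+76.5) + 1·(+375.7) + 1/2·(+242.6) + 1·(-349.0) + U
U = -443.0 − (+224.5) = -667.5 kJ/mol

U = -667.5 kJ/mol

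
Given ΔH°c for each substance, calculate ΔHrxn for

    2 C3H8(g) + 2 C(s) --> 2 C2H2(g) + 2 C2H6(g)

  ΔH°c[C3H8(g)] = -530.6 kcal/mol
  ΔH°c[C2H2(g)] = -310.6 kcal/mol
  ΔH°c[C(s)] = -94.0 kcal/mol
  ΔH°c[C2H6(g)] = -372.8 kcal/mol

ΔHrxn = 117.6 kcal/mol

Using ΔH = Σ nΔHc°(reactants) − Σ nΔHc°(products):
= [2·(-530.6) + 2·(-94.0)] − [2·(-310.6) + 2·(-372.8)]
= 117.6 kcal/mol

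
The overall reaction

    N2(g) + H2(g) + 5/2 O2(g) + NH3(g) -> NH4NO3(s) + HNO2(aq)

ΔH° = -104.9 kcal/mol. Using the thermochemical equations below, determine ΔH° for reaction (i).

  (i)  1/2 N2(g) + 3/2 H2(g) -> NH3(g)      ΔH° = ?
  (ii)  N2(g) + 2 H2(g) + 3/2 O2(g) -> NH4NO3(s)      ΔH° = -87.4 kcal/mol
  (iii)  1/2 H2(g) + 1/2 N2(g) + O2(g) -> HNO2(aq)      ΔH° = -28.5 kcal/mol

(i) reversed (NH3(g) must end up as a reactant): contributes −x
(ii) as written (NH4NO3(s) already on the product side): -87.4 kcal/mol
(iii) as written (HNO2(aq) already on the product side): -28.5 kcal/mol
-104.9 = (-87.4) + (-28.5) − x
x = (-104.9 − (-115.9)) / (-1) = -11.0 kcal/mol

ΔH° = -11.0 kcal/mol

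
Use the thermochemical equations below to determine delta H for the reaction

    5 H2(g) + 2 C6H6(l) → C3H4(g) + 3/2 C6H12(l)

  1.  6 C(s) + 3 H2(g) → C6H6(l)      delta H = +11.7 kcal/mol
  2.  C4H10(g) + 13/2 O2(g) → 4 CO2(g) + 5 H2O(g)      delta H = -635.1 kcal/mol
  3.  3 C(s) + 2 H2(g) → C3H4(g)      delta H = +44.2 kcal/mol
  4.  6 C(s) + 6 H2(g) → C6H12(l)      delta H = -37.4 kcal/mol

eq. 1 reversed and × 2: (-2)·(+11.7) = -23.4 kcal/mol
eq. 2: not needed.
eq. 3 as written: +44.2 kcal/mol
eq. 4 × 3/2: (3/2)·(-37.4) = -56.1 kcal/mol
delta H = (-23.4) + (+44.2) + (-56.1) = -35.3 kcal/mol

delta H = -35.3 kcal/mol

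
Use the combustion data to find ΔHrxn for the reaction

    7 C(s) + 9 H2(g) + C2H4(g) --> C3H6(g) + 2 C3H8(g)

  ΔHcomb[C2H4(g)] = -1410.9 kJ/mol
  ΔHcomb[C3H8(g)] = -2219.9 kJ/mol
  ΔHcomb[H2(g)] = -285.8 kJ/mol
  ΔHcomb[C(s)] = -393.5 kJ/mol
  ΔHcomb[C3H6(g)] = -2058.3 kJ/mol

Using ΔH = Σ nΔHc°(reactants) − Σ nΔHc°(products):
= [7·(-393.5) + 9·(-285.8) + 1·(-1410.9)] − [1·(-2058.3) + 2·(-2219.9)]
= -239.5 kJ/mol

ΔHrxn = -239.5 kJ/mol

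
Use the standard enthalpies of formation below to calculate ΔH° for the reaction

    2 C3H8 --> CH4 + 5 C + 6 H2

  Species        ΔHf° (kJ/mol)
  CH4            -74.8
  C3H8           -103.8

ΔH° = 132.8 kJ/mol

ΔH°rxn = Σ nΔHf°(products) − Σ nΔHf°(reactants).
Products: 1·(-74.8) + 5·(+0.0) + 6·(+0.0) = -74.8
Reactants: 2·(-103.8) = -207.6
ΔH° = (-74.8) − (-207.6) = 132.8 kJ/mol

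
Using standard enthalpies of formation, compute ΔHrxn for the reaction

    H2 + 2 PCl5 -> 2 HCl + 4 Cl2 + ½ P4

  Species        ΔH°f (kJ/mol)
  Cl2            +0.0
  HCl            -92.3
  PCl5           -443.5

Products: 2·(-92.3) + 4·(+0.0) + 1/2·(+0.0) = -184.6
Reactants: 1·(+0.0) + 2·(-443.5) = -887.0
ΔHrxn = (-184.6) − (-887.0) = 702.4 kJ/mol

ΔHrxn = 702.4 kJ/mol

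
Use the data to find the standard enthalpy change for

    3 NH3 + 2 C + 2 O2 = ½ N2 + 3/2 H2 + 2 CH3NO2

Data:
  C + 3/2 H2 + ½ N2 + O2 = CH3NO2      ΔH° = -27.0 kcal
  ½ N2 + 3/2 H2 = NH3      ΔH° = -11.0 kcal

ΔH° = -21.0 kcal

equation 1 × 2: (2)·(-27.0) = -54.0 kcal
equation 2 reversed and × 3: (-3)·(-11.0) = +33.0 kcal
By Hess's law, ΔH° = (-54.0) + (+33.0) = -21.0 kcal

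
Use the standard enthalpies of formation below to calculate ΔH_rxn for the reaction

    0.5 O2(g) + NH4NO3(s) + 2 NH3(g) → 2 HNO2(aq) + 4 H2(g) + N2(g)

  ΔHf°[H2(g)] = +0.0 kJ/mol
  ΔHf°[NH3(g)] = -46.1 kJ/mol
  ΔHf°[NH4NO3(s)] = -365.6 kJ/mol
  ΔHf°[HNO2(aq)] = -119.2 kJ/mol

ΔH°rxn = Σ nΔHf°(products) − Σ nΔHf°(reactants).
Products: 2·(-119.2) + 4·(+0.0) + 1·(+0.0) = -238.4
Reactants: 1/2·(+0.0) + 1·(-365.6) + 2·(-46.1) = -457.8
ΔH_rxn = (-238.4) − (-457.8) = 219.4 kJ/mol

ΔH_rxn = 219.4 kJ/mol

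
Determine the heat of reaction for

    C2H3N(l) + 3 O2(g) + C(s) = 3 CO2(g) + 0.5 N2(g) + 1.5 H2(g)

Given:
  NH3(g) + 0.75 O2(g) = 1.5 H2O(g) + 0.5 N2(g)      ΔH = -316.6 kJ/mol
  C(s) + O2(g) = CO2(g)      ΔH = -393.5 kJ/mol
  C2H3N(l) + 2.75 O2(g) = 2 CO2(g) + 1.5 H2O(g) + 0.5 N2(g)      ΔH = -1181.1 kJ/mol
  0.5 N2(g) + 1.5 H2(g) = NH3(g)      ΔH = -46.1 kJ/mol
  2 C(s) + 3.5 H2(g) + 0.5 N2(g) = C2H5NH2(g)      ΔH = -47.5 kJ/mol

ΔH = -1211.9 kJ/mol

equation 1 reversed: +316.6 kJ/mol
equation 2 as written: -393.5 kJ/mol
equation 3 as written (C2H3N(l) already on the reactant side): -1181.1 kJ/mol
equation 4 reversed: +46.1 kJ/mol
equation 5: not needed (C2H5NH2(g) appears nowhere else).
ΔH = (-1)·(-316.6) + (1)·(-393.5) + (1)·(-1181.1) + (-1)·(-46.1) = -1211.9 kJ/mol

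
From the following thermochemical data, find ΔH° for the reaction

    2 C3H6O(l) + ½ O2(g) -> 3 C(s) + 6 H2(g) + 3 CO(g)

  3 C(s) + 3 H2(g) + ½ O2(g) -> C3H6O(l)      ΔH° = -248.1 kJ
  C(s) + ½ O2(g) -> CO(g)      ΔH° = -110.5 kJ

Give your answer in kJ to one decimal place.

equation 1 reversed and × 2: (-2)·(-248.1) = +496.2 kJ
equation 2 × 3: (3)·(-110.5) = -331.5 kJ
Since enthalpy is a state function, ΔH° = (-2)·(-248.1) + (3)·(-110.5) = 164.7 kJ

ΔH° = 164.7 kJ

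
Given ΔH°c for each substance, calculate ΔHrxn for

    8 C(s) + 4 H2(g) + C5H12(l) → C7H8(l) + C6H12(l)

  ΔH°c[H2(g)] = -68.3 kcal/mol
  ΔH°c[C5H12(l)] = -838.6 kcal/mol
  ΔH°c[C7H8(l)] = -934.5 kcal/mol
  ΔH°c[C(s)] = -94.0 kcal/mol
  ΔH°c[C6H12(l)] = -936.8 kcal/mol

With combustion enthalpies, reactants minus products:
= [8·(-94.0) + 4·(-68.3) + 1·(-838.6)] − [1·(-934.5) + 1·(-936.8)]
= 7.5 kcal/mol

ΔHrxn = 7.5 kcal/mol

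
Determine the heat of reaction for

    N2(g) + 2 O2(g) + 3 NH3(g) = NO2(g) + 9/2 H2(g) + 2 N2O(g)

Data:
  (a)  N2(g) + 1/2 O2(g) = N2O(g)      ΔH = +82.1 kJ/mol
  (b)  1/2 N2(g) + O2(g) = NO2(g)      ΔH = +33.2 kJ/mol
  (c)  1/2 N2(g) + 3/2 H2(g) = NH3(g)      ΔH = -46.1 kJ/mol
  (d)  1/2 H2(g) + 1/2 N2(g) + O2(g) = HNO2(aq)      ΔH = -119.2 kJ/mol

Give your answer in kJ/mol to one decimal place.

(a) × 2 (×2 to match 2 N2O(g) in the target): (2)·(+82.1) = +164.2 kJ/mol
(b) as written (NO2(g) already on the product side): +33.2 kJ/mol
(c) reversed and × 3 (reverse to put NH3(g) on the reactant side; scale by 3 for the 3 NH3(g)): (-3)·(-46.1) = +138.3 kJ/mol
(d): not needed (HNO2(aq) appears nowhere else).
ΔH = (+164.2) + (+33.2) + (+138.3) = 335.7 kJ/mol

ΔH = 335.7 kJ/mol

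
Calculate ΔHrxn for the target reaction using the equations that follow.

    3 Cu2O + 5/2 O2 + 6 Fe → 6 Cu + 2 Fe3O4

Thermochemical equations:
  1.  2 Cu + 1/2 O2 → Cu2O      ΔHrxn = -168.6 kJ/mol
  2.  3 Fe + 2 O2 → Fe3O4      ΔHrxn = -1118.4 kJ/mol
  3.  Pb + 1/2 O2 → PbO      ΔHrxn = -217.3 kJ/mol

ΔHrxn = -1731.0 kJ/mol

eq. 1 reversed and × 3 (Cu2O must end up as a reactant; scale by 3 for the 3 Cu2O): (-3)·(-168.6) = +505.8 kJ/mol
eq. 2 × 2 (×2 to match 2 Fe3O4 in the target): (2)·(-1118.4) = -2236.8 kJ/mol
eq. 3: not needed (PbO appears nowhere else).
ΔHrxn = (-3)·(-168.6) + (2)·(-1118.4) = -1731.0 kJ/mol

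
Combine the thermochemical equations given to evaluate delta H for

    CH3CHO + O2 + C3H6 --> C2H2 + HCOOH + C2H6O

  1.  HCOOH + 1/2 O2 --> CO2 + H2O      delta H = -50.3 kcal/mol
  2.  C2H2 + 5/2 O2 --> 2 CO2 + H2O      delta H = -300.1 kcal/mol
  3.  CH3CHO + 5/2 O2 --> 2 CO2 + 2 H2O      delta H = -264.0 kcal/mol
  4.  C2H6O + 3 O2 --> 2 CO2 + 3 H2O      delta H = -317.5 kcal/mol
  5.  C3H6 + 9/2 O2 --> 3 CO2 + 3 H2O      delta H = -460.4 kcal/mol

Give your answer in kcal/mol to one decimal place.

delta H = -56.5 kcal/mol

eq. 1 reversed (HCOOH must end up as a product): +50.3 kcal/mol
eq. 2 reversed (reverse to put C2H2 on the product side): +300.1 kcal/mol
eq. 3 as written (CH3CHO already on the reactant side): -264.0 kcal/mol
eq. 4 reversed (reverse to put C2H6O on the product side): +317.5 kcal/mol
eq. 5 as written (C3H6 already on the reactant side): -460.4 kcal/mol
By Hess's law, delta H = (-1)·(-50.3) + (-1)·(-300.1) + (1)·(-264.0) + (-1)·(-317.5) + (1)·(-460.4) = -56.5 kcal/mol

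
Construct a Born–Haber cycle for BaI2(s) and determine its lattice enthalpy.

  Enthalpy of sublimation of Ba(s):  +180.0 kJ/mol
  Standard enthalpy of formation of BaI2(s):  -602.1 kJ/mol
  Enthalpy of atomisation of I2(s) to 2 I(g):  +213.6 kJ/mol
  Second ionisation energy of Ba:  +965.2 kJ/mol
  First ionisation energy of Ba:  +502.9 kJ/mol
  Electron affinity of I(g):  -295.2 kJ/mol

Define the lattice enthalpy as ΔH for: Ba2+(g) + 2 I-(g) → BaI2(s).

U = -1873.4 kJ/mol

ΔHf° = 1·ΔHsub + 1·(ΣIE) + 1·D(I2) + 2·EA + U
-602.1 = 1·(+180.0) + 1·(+1468.1) + 1·(+213.6) + 2·(-295.2) + U
U = -602.1 − (+1271.3) = -1873.4 kJ/mol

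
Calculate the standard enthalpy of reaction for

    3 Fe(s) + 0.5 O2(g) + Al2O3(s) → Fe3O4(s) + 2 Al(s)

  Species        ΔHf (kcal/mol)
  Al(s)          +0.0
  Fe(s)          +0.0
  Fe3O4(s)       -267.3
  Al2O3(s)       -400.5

Products: 1·(-267.3) + 2·(+0.0) = -267.3
Reactants: 3·(+0.0) + 1/2·(+0.0) + 1·(-400.5) = -400.5
ΔH_rxn = (-267.3) − (-400.5) = 133.2 kcal/mol

ΔH_rxn = 133.2 kcal/mol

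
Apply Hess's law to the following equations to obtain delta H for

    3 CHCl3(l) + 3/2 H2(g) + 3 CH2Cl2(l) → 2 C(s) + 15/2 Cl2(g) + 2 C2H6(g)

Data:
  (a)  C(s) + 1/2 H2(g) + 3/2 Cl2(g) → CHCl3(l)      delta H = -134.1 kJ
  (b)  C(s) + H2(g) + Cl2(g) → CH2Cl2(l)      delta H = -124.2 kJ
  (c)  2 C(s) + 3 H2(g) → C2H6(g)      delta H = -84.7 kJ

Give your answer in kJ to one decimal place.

(a) reversed and × 3: (-3)·(-134.1) = +402.3 kJ
(b) reversed and × 3: (-3)·(-124.2) = +372.6 kJ
(c) × 2: (2)·(-84.7) = -169.4 kJ
By Hess's law, delta H = (+402.3) + (+372.6) + (-169.4) = 605.5 kJ

delta H = 605.5 kJ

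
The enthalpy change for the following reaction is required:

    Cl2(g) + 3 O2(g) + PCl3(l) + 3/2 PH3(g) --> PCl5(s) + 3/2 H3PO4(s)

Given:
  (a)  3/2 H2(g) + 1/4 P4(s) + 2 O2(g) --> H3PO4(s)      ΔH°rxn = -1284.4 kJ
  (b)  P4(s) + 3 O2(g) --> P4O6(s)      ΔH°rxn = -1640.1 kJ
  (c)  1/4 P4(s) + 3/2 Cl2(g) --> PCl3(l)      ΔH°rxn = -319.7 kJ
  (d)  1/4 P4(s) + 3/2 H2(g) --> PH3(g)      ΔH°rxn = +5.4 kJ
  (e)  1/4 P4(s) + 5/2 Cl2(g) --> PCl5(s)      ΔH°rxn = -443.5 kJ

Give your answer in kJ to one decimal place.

(a) × 3/2 (×3/2 to match 3/2 H3PO4(s) in the target): (3/2)·(-1284.4) = -1926.6 kJ
(b): not needed (P4O6(s) appears nowhere else).
(c) reversed (reverse to put PCl3(l) on the reactant side): +319.7 kJ
(d) reversed and × 3/2 (PH3(g) must end up as a reactant; ×3/2 to match 3/2 PH3(g) in the target): (-3/2)·(+5.4) = -8.1 kJ
(e) as written (PCl5(s) already on the product side): -443.5 kJ
ΔH°rxn = (-1926.6) + (+319.7) + (-8.1) + (-443.5) = -2058.5 kJ

ΔH°rxn = -2058.5 kJ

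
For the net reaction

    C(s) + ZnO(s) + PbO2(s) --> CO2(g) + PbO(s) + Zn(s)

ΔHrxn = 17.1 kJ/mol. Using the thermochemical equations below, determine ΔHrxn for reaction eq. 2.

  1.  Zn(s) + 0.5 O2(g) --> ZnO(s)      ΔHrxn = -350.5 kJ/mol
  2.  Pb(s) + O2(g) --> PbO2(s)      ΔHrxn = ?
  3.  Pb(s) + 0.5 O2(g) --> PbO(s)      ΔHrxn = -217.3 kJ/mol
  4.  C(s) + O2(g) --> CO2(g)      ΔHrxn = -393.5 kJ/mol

ΔHrxn = -277.4 kJ/mol

eq. 1 reversed: +350.5 kJ/mol
eq. 2 reversed: contributes −x
eq. 3 as written: -217.3 kJ/mol
eq. 4 as written: -393.5 kJ/mol
+17.1 = (+350.5) + (-217.3) + (-393.5) − x
x = (+17.1 − (-260.3)) / (-1) = -277.4 kJ/mol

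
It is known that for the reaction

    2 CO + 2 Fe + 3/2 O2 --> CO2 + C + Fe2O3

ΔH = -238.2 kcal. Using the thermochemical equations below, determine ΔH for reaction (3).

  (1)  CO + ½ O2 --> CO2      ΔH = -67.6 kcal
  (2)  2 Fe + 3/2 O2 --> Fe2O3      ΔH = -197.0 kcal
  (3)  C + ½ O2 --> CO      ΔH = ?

ΔH = -26.4 kcal

(1) as written (CO2 already on the product side): -67.6 kcal
(2) as written (Fe2O3 already on the product side): -197.0 kcal
(3) reversed (reverse to put C on the product side): contributes −x
-238.2 = (-67.6) + (-197.0) − x
x = (-238.2 − (-264.6)) / (-1) = -26.4 kcal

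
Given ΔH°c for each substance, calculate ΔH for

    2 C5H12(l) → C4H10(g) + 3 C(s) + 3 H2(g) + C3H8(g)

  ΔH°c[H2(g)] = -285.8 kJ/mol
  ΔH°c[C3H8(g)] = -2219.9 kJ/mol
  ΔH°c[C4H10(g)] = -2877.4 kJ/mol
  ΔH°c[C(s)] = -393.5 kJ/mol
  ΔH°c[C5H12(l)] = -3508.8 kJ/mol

Using ΔH = Σ nΔHc°(reactants) − Σ nΔHc°(products):
= [2·(-3508.8)] − [1·(-2877.4) + 3·(-393.5) + 3·(-285.8) + 1·(-2219.9)]
= 117.6 kJ/mol

ΔH = 117.6 kJ/mol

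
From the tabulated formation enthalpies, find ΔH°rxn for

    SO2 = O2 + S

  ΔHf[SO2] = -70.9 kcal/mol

ΔH°rxn = 70.9 kcal/mol

Products: 1·(+0.0) + 1·(+0.0) = +0.0
Reactants: 1·(-70.9) = -70.9
ΔH°rxn = (+0.0) − (-70.9) = 70.9 kcal/mol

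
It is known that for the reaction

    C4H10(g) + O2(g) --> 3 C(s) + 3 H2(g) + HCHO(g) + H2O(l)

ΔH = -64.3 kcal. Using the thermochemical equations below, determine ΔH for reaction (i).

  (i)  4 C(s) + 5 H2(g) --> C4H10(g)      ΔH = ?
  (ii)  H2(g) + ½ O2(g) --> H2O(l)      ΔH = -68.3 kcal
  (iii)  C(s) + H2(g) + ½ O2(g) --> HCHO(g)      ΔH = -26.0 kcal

ΔH = -30.0 kcal

(i) reversed: contributes −x
(ii) as written: -68.3 kcal
(iii) as written: -26.0 kcal
-64.3 = (-68.3) + (-26.0) − x
x = (-64.3 − (-94.3)) / (-1) = -30.0 kcal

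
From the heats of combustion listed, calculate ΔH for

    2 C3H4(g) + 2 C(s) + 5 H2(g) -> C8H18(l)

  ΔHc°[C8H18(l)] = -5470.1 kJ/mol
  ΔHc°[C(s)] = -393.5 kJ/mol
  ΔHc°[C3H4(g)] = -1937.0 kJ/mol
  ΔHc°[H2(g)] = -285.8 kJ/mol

ΔH = -619.9 kJ/mol

Using ΔH = Σ nΔHc°(reactants) − Σ nΔHc°(products):
= [2·(-1937.0) + 2·(-393.5) + 5·(-285.8)] − [1·(-5470.1)]
= -619.9 kJ/mol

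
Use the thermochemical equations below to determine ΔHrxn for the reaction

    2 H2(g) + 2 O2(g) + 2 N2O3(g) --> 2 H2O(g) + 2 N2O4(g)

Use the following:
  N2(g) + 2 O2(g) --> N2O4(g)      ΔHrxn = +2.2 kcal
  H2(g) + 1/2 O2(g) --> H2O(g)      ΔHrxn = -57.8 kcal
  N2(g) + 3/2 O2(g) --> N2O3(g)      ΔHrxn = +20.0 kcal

ΔHrxn = -151.2 kcal

equation 1 × 2: (2)·(+2.2) = +4.4 kcal
equation 2 × 2: (2)·(-57.8) = -115.6 kcal
equation 3 reversed and × 2: (-2)·(+20.0) = -40.0 kcal
ΔHrxn = (2)·(+2.2) + (2)·(-57.8) + (-2)·(+20.0) = -151.2 kcal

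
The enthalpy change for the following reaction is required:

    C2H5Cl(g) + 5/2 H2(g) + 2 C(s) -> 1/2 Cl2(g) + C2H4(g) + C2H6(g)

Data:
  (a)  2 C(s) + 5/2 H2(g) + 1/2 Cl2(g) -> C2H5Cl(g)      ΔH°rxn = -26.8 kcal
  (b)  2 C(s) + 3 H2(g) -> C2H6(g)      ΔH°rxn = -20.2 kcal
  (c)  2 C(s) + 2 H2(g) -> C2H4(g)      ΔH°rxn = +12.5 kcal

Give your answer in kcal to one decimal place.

ΔH°rxn = 19.1 kcal

(a) reversed: +26.8 kcal
(b) as written: -20.2 kcal
(c) as written: +12.5 kcal
Since enthalpy is a state function, ΔH°rxn = (+26.8) + (-20.2) + (+12.5) = 19.1 kcal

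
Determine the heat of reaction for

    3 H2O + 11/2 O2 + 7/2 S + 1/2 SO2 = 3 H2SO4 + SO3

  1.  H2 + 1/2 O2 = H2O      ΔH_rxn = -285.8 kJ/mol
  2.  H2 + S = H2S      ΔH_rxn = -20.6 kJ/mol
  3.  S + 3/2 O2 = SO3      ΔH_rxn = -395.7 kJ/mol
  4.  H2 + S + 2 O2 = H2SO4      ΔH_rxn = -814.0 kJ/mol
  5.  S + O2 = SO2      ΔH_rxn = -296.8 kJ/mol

ΔH_rxn = -1831.9 kJ/mol

eq. 1 reversed and × 3 (H2O must end up as a reactant; ×3 to match 3 H2O in the target): (-3)·(-285.8) = +857.4 kJ/mol
eq. 2: not needed (H2S appears nowhere else).
eq. 3 as written (SO3 already on the product side): -395.7 kJ/mol
eq. 4 × 3 (scale by 3 for the 3 H2SO4): (3)·(-814.0) = -2442.0 kJ/mol
eq. 5 reversed and × 1/2 (SO2 must end up as a reactant; scale by 1/2 for the 1/2 SO2): (-1/2)·(-296.8) = +148.4 kJ/mol
Summing the manipulated equations, ΔH_rxn = (-3)·(-285.8) + (1)·(-395.7) + (3)·(-814.0) + (-1/2)·(-296.8) = -1831.9 kJ/mol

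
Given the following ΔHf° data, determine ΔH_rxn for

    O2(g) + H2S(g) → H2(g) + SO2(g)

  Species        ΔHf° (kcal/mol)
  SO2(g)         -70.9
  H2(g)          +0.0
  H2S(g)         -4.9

Products: 1·(+0.0) + 1·(-70.9) = -70.9
Reactants: 1·(+0.0) + 1·(-4.9) = -4.9
ΔH_rxn = (-70.9) − (-4.9) = -66.0 kcal/mol

ΔH_rxn = -66.0 kcal/mol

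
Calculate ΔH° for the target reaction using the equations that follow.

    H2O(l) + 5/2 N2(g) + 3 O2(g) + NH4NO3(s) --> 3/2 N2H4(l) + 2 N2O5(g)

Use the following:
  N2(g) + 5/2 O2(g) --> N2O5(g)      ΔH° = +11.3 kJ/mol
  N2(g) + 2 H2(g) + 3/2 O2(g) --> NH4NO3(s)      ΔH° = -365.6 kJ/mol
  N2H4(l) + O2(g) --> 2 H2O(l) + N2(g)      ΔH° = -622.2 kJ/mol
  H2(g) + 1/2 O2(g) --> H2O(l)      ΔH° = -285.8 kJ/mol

equation 1 × 2: (2)·(+11.3) = +22.6 kJ/mol
equation 2 reversed: +365.6 kJ/mol
equation 3 reversed and × 3/2: (-3/2)·(-622.2) = +933.3 kJ/mol
equation 4 × 2: (2)·(-285.8) = -571.6 kJ/mol
Combining the equations, ΔH° = (+22.6) + (+365.6) + (+933.3) + (-571.6) = 749.9 kJ/mol

ΔH° = 749.9 kJ/mol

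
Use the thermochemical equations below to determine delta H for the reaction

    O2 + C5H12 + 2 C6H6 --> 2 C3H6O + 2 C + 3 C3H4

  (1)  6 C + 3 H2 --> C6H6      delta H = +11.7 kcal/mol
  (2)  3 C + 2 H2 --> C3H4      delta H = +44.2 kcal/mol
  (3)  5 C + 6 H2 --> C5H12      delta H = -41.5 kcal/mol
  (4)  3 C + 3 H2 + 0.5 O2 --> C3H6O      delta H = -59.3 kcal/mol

(1) reversed and × 2 (C6H6 must end up as a reactant; ×2 to match 2 C6H6 in the target): (-2)·(+11.7) = -23.4 kcal/mol
(2) × 3 (scale by 3 for the 3 C3H4): (3)·(+44.2) = +132.6 kcal/mol
(3) reversed (reverse to put C5H12 on the reactant side): +41.5 kcal/mol
(4) × 2 (×2 to match 2 C3H6O in the target): (2)·(-59.3) = -118.6 kcal/mol
Since enthalpy is a state function, delta H = (-2)·(+11.7) + (3)·(+44.2) + (-1)·(-41.5) + (2)·(-59.3) = 32.1 kcal/mol

delta H = 32.1 kcal/mol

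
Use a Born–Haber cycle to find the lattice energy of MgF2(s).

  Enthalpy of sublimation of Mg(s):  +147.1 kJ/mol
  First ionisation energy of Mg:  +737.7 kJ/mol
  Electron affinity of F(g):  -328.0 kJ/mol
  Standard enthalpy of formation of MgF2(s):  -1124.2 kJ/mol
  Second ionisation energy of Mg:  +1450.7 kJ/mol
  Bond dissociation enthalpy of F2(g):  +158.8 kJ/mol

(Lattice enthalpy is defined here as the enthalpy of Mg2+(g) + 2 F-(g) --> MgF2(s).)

ΔHf° = 1·ΔHsub + 1·(ΣIE) + 1·D(F2) + 2·EA + U
-1124.2 = 1·(+147.1) + 1·(+2188.4) + 1·(+158.8) + 2·(-328.0) + U
U = -1124.2 − (+1838.3) = -2962.5 kJ/mol

U = -2962.5 kJ/mol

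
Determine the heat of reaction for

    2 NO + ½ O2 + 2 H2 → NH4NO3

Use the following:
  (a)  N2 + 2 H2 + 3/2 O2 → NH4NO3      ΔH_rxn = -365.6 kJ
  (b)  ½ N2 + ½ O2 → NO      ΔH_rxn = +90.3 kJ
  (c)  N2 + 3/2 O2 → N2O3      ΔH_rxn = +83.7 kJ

ΔH_rxn = -546.2 kJ

(a) as written: -365.6 kJ
(b) reversed and × 2: (-2)·(+90.3) = -180.6 kJ
(c): not needed.
By Hess's law, ΔH_rxn = (-365.6) + (-180.6) = -546.2 kJ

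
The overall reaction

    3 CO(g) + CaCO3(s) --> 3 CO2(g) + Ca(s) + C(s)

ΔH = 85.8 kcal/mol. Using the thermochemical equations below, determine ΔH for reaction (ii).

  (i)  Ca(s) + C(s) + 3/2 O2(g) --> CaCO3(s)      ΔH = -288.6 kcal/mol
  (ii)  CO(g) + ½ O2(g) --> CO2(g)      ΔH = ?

(i) reversed: +288.6 kcal/mol
(ii) × 3: contributes 3·x
+85.8 = (+288.6) + 3·x
x = (+85.8 − (+288.6)) / (3) = -67.6 kcal/mol

ΔH = -67.6 kcal/mol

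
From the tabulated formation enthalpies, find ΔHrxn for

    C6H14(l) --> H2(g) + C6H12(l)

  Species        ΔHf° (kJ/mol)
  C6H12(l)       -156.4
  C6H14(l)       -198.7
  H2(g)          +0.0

ΔHrxn = 42.3 kJ/mol

Products: 1·(+0.0) + 1·(-156.4) = -156.4
Reactants: 1·(-198.7) = -198.7
ΔHrxn = (-156.4) − (-198.7) = 42.3 kJ/mol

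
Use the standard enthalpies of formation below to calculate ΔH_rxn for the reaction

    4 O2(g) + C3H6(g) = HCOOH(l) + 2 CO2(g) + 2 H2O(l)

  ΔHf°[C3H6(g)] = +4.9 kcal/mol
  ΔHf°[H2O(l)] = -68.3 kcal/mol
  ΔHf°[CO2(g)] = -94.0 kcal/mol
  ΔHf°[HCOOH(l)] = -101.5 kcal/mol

Products: 1·(-101.5) + 2·(-94.0) + 2·(-68.3) = -426.1
Reactants: 4·(+0.0) + 1·(+4.9) = +4.9
ΔH_rxn = (-426.1) − (+4.9) = -431.0 kcal/mol

ΔH_rxn = -431.0 kcal/mol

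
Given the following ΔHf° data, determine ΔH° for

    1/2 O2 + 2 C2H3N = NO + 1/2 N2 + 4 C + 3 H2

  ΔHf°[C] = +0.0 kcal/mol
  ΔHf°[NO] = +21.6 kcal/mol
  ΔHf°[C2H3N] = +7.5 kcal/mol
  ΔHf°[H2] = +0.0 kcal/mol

ΔH°rxn = Σ nΔHf°(products) − Σ nΔHf°(reactants).
Products: 1·(+21.6) + 1/2·(+0.0) + 4·(+0.0) + 3·(+0.0) = +21.6
Reactants: 1/2·(+0.0) + 2·(+7.5) = +15.0
ΔH° = (+21.6) − (+15.0) = 6.6 kcal/mol

ΔH° = 6.6 kcal/mol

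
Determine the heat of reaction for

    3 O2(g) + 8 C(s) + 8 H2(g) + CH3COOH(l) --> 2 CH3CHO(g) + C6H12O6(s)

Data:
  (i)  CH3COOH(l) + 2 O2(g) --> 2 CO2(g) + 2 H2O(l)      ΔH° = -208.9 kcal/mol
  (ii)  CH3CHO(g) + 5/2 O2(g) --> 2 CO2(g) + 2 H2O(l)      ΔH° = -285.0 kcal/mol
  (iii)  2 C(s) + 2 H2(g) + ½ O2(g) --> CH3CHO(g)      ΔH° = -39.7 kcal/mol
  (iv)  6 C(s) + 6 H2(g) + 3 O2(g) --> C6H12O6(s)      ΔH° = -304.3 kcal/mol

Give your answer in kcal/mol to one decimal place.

ΔH° = -267.9 kcal/mol

(i) as written (CH3COOH(l) already on the reactant side): -208.9 kcal/mol
(ii) reversed: +285.0 kcal/mol
(iii) as written: -39.7 kcal/mol
(iv) as written (C6H12O6(s) already on the product side): -304.3 kcal/mol
ΔH° = (1)·(-208.9) + (-1)·(-285.0) + (1)·(-39.7) + (1)·(-304.3) = -267.9 kcal/mol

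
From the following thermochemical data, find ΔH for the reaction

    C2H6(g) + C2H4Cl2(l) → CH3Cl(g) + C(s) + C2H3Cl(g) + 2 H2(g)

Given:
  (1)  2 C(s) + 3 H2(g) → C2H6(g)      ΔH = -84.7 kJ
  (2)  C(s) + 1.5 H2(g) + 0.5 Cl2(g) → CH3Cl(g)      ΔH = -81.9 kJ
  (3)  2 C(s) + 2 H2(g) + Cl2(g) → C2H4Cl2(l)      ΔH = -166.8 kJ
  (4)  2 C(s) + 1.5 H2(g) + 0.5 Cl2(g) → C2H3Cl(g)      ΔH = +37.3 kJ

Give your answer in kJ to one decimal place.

(1) reversed (reverse to put C2H6(g) on the reactant side): +84.7 kJ
(2) as written (CH3Cl(g) already on the product side): -81.9 kJ
(3) reversed (reverse to put C2H4Cl2(l) on the reactant side): +166.8 kJ
(4) as written (C2H3Cl(g) already on the product side): +37.3 kJ
ΔH = (-1)·(-84.7) + (1)·(-81.9) + (-1)·(-166.8) + (1)·(+37.3) = 206.9 kJ

ΔH = 206.9 kJ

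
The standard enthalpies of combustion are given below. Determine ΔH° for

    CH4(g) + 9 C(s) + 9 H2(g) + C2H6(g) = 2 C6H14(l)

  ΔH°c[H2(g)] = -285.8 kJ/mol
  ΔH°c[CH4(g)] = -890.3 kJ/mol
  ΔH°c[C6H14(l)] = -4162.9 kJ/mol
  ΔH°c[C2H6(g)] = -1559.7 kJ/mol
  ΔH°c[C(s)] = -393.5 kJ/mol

ΔH° = -237.9 kJ/mol

Using ΔH = Σ nΔHc°(reactants) − Σ nΔHc°(products):
= [1·(-890.3) + 9·(-393.5) + 9·(-285.8) + 1·(-1559.7)] − [2·(-4162.9)]
= -237.9 kJ/mol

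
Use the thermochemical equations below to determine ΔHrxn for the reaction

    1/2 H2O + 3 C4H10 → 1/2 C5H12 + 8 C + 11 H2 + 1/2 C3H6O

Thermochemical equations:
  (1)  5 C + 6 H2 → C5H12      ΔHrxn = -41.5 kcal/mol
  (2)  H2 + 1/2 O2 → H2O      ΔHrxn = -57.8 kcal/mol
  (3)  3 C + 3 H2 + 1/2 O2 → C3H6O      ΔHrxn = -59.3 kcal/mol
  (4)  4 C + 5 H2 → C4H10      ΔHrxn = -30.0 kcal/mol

(1) × 1/2: (1/2)·(-41.5) = -20.75 kcal/mol
(2) reversed and × 1/2: (-1/2)·(-57.8) = +28.9 kcal/mol
(3) × 1/2: (1/2)·(-59.3) = -29.65 kcal/mol
(4) reversed and × 3: (-3)·(-30.0) = +90.0 kcal/mol
By Hess's law, ΔHrxn = (1/2)·(-41.5) + (-1/2)·(-57.8) + (1/2)·(-59.3) + (-3)·(-30.0) = 68.5 kcal/mol

ΔHrxn = 68.5 kcal/mol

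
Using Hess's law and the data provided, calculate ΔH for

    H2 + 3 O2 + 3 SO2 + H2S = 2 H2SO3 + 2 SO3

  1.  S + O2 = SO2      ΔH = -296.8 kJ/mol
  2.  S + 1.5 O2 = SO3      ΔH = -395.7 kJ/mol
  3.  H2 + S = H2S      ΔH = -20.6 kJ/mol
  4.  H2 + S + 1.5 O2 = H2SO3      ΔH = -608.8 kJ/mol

ΔH = -1098.0 kJ/mol

eq. 1 reversed and × 3 (reverse to put SO2 on the reactant side; ×3 to match 3 SO2 in the target): (-3)·(-296.8) = +890.4 kJ/mol
eq. 2 × 2 (×2 to match 2 SO3 in the target): (2)·(-395.7) = -791.4 kJ/mol
eq. 3 reversed (H2S must end up as a reactant): +20.6 kJ/mol
eq. 4 × 2 (×2 to match 2 H2SO3 in the target): (2)·(-608.8) = -1217.6 kJ/mol
ΔH = (-3)·(-296.8) + (2)·(-395.7) + (-1)·(-20.6) + (2)·(-608.8) = -1098.0 kJ/mol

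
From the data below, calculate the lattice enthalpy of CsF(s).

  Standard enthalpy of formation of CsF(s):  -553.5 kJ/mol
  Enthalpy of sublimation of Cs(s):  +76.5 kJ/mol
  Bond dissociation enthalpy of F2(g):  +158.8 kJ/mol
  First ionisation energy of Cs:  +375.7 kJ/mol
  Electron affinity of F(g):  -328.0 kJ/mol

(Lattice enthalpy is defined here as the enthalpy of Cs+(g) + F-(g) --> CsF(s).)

U = -757.1 kJ/mol

ΔHf° = 1·ΔHsub + 1·(ΣIE) + 1/2·D(F2) + 1·EA + U
-553.5 = 1·(+76.5) + 1·(+375.7) + 1/2·(+158.8) + 1·(-328.0) + U
U = -553.5 − (+203.6) = -757.1 kJ/mol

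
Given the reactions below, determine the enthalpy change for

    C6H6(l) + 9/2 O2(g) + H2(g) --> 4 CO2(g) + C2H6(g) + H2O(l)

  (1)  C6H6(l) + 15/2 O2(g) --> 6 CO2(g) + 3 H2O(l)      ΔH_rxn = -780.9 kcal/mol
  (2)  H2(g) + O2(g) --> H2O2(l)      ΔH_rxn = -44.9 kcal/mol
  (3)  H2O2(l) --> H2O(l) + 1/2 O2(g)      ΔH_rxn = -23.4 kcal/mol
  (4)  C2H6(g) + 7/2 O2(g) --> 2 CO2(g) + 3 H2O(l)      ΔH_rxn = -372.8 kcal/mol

(1) as written (C6H6(l) already on the reactant side): -780.9 kcal/mol
(2) as written (H2(g) already on the reactant side): -44.9 kcal/mol
(3) as written: -23.4 kcal/mol
(4) reversed (C2H6(g) must end up as a product): +372.8 kcal/mol
By Hess's law, ΔH_rxn = (1)·(-780.9) + (1)·(-44.9) + (1)·(-23.4) + (-1)·(-372.8) = -476.4 kcal/mol

ΔH_rxn = -476.4 kcal/mol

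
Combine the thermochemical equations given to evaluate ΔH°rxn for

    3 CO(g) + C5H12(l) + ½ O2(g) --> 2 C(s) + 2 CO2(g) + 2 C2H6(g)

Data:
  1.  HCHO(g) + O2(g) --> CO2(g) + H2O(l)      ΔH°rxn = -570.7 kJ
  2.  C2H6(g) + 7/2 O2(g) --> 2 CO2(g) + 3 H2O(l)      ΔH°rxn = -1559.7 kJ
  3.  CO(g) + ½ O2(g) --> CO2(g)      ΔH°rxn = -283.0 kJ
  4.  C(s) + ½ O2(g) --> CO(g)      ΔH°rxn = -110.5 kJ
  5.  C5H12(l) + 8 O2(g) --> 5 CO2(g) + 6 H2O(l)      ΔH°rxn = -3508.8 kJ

ΔH°rxn = -451.4 kJ

eq. 1: not needed (HCHO(g) appears nowhere else).
eq. 2 reversed and × 2 (reverse to put C2H6(g) on the product side; scale by 2 for the 2 C2H6(g)): (-2)·(-1559.7) = +3119.4 kJ
eq. 3 as written: -283.0 kJ
eq. 4 reversed and × 2 (reverse to put C(s) on the product side; scale by 2 for the 2 C(s)): (-2)·(-110.5) = +221.0 kJ
eq. 5 as written (C5H12(l) already on the reactant side): -3508.8 kJ
Combining the equations, ΔH°rxn = (+3119.4) + (-283.0) + (+221.0) + (-3508.8) = -451.4 kJ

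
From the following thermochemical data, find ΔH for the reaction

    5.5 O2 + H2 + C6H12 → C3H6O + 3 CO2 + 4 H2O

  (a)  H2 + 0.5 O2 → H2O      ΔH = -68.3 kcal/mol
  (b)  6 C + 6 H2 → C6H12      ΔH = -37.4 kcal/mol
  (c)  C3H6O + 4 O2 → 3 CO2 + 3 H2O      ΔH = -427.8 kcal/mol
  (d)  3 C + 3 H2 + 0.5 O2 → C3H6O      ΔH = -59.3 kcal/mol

ΔH = -577.3 kcal/mol

(a) as written: -68.3 kcal/mol
(b) reversed: +37.4 kcal/mol
(c) as written: -427.8 kcal/mol
(d) × 2: (2)·(-59.3) = -118.6 kcal/mol
Summing the manipulated equations, ΔH = (1)·(-68.3) + (-1)·(-37.4) + (1)·(-427.8) + (2)·(-59.3) = -577.3 kcal/mol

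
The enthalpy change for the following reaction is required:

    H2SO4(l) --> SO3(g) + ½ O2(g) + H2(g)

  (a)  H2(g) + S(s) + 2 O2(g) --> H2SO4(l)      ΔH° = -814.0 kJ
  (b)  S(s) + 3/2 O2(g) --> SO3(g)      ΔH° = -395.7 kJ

ΔH° = 418.3 kJ

(a) reversed (reverse to put H2SO4(l) on the reactant side): +814.0 kJ
(b) as written (SO3(g) already on the product side): -395.7 kJ
ΔH° = (+814.0) + (-395.7) = 418.3 kJ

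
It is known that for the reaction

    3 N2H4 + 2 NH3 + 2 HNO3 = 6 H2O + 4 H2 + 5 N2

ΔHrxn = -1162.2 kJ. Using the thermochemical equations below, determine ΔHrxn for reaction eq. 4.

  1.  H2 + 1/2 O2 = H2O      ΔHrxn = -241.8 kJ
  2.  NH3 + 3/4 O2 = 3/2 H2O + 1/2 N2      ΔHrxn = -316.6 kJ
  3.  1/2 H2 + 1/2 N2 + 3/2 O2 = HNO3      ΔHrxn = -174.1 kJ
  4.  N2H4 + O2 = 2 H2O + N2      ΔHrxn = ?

eq. 1 reversed and × 3: (-3)·(-241.8) = +725.4 kJ
eq. 2 × 2 (scale by 2 for the 2 NH3): (2)·(-316.6) = -633.2 kJ
eq. 3 reversed and × 2 (reverse to put HNO3 on the reactant side; scale by 2 for the 2 HNO3): (-2)·(-174.1) = +348.2 kJ
eq. 4 × 3 (×3 to match 3 N2H4 in the target): contributes 3·x
-1162.2 = (+725.4) + (-633.2) + (+348.2) + 3·x
x = (-1162.2 − (+440.4)) / (3) = -534.2 kJ

ΔHrxn = -534.2 kJ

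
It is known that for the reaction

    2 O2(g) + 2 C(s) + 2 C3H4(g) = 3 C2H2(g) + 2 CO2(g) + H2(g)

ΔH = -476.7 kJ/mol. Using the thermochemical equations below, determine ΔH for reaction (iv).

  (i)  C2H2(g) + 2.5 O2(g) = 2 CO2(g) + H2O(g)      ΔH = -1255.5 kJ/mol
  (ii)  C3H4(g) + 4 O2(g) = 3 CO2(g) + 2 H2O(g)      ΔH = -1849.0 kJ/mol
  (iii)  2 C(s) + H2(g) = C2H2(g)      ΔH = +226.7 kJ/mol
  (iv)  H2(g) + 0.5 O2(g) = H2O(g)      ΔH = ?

ΔH = -241.8 kJ/mol

(i) reversed and × 2: (-2)·(-1255.5) = +2511.0 kJ/mol
(ii) × 2 (scale by 2 for the 2 C3H4(g)): (2)·(-1849.0) = -3698.0 kJ/mol
(iii) as written (C(s) already on the reactant side): +226.7 kJ/mol
(iv) reversed and × 2: contributes −2·x
-476.7 = (+2511.0) + (-3698.0) + (+226.7) − 2·x
x = (-476.7 − (-960.3)) / (-2) = -241.8 kJ/mol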